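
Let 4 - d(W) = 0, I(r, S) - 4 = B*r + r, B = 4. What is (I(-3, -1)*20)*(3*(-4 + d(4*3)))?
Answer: 0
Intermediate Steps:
I(r, S) = 4 + 5*r (I(r, S) = 4 + (4*r + r) = 4 + 5*r)
d(W) = 4 (d(W) = 4 - 1*0 = 4 + 0 = 4)
(I(-3, -1)*20)*(3*(-4 + d(4*3))) = ((4 + 5*(-3))*20)*(3*(-4 + 4)) = ((4 - 15)*20)*(3*0) = -11*20*0 = -220*0 = 0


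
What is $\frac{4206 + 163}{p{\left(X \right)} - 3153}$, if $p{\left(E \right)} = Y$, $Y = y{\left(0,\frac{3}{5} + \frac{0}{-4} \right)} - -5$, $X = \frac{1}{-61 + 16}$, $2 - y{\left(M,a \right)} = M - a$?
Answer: $- \frac{21845}{15727} \approx -1.389$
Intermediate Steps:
$y{\left(M,a \right)} = 2 + a - M$ ($y{\left(M,a \right)} = 2 - \left(M - a\right) = 2 + a - M$)
$X = - \frac{1}{45}$ ($X = \frac{1}{-45} = - \frac{1}{45} \approx -0.022222$)
$Y = \frac{38}{5}$ ($Y = \left(2 + \left(\frac{3}{5} + \frac{0}{-4}\right) - 0\right) - -5 = \left(2 + \left(3 \cdot \frac{1}{5} + 0 \left(- \frac{1}{4}\right)\right) + 0\right) + 5 = \left(2 + \left(\frac{3}{5} + 0\right) + 0\right) + 5 = \left(2 + \frac{3}{5} + 0\right) + 5 = \frac{13}{5} + 5 = \frac{38}{5} \approx 7.6$)
$p{\left(E \right)} = \frac{38}{5}$
$\frac{4206 + 163}{p{\left(X \right)} - 3153} = \frac{4206 + 163}{\frac{38}{5} - 3153} = \frac{4369}{- \frac{15727}{5}} = 4369 \left(- \frac{5}{15727}\right) = - \frac{21845}{15727}$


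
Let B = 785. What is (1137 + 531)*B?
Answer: 1309380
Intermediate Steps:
(1137 + 531)*B = (1137 + 531)*785 = 1668*785 = 1309380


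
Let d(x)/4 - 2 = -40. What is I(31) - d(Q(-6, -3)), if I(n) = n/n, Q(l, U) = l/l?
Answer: 153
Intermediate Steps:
Q(l, U) = 1
I(n) = 1
d(x) = -152 (d(x) = 8 + 4*(-40) = 8 - 160 = -152)
I(31) - d(Q(-6, -3)) = 1 - 1*(-152) = 1 + 152 = 153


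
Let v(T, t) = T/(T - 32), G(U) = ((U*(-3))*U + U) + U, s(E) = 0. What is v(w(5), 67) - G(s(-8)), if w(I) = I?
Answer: -5/27 ≈ -0.18519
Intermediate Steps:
G(U) = -3*U² + 2*U (G(U) = ((-3*U)*U + U) + U = (-3*U² + U) + U = (U - 3*U²) + U = -3*U² + 2*U)
v(T, t) = T/(-32 + T)
v(w(5), 67) - G(s(-8)) = 5/(-32 + 5) - 0*(2 - 3*0) = 5/(-27) - 0*(2 + 0) = 5*(-1/27) - 0*2 = -5/27 - 1*0 = -5/27 + 0 = -5/27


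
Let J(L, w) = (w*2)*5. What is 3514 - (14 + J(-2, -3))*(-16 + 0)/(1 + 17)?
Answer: 31498/9 ≈ 3499.8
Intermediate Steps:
J(L, w) = 10*w (J(L, w) = (2*w)*5 = 10*w)
3514 - (14 + J(-2, -3))*(-16 + 0)/(1 + 17) = 3514 - (14 + 10*(-3))*(-16 + 0)/(1 + 17) = 3514 - (14 - 30)*(-16/18) = 3514 - (-16)*(-16*1/18) = 3514 - (-16)*(-8)/9 = 3514 - 1*128/9 = 3514 - 128/9 = 31498/9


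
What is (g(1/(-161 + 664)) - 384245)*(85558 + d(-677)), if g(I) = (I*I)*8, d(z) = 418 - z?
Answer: -8424183105349641/253009 ≈ -3.3296e+10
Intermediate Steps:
g(I) = 8*I**2 (g(I) = I**2*8 = 8*I**2)
(g(1/(-161 + 664)) - 384245)*(85558 + d(-677)) = (8*(1/(-161 + 664))**2 - 384245)*(85558 + (418 - 1*(-677))) = (8*(1/503)**2 - 384245)*(85558 + (418 + 677)) = (8*(1/503)**2 - 384245)*(85558 + 1095) = (8*(1/253009) - 384245)*86653 = (8/253009 - 384245)*86653 = -97217443197/253009*86653 = -8424183105349641/253009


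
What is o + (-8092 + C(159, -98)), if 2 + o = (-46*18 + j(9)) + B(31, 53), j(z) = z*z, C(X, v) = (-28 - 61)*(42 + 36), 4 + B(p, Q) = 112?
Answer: -15675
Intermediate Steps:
B(p, Q) = 108 (B(p, Q) = -4 + 112 = 108)
C(X, v) = -6942 (C(X, v) = -89*78 = -6942)
j(z) = z²
o = -641 (o = -2 + ((-46*18 + 9²) + 108) = -2 + ((-828 + 81) + 108) = -2 + (-747 + 108) = -2 - 639 = -641)
o + (-8092 + C(159, -98)) = -641 + (-8092 - 6942) = -641 - 15034 = -15675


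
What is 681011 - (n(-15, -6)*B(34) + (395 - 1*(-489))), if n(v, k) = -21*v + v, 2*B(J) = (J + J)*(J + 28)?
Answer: 47727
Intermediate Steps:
B(J) = J*(28 + J) (B(J) = ((J + J)*(J + 28))/2 = ((2*J)*(28 + J))/2 = (2*J*(28 + J))/2 = J*(28 + J))
n(v, k) = -20*v
681011 - (n(-15, -6)*B(34) + (395 - 1*(-489))) = 681011 - ((-20*(-15))*(34*(28 + 34)) + (395 - 1*(-489))) = 681011 - (300*(34*62) + (395 + 489)) = 681011 - (300*2108 + 884) = 681011 - (632400 + 884) = 681011 - 1*633284 = 681011 - 633284 = 47727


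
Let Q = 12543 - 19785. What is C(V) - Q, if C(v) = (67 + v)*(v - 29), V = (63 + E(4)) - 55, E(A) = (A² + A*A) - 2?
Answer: 8187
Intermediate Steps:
E(A) = -2 + 2*A² (E(A) = (A² + A²) - 2 = 2*A² - 2 = -2 + 2*A²)
Q = -7242
V = 38 (V = (63 + (-2 + 2*4²)) - 55 = (63 + (-2 + 2*16)) - 55 = (63 + (-2 + 32)) - 55 = (63 + 30) - 55 = 93 - 55 = 38)
C(v) = (-29 + v)*(67 + v) (C(v) = (67 + v)*(-29 + v) = (-29 + v)*(67 + v))
C(V) - Q = (-1943 + 38² + 38*38) - 1*(-7242) = (-1943 + 1444 + 1444) + 7242 = 945 + 7242 = 8187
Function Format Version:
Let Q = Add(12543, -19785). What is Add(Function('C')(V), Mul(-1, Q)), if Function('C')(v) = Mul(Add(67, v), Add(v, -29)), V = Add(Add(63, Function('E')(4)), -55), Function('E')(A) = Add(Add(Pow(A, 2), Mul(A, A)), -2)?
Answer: 8187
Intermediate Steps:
Function('E')(A) = Add(-2, Mul(2, Pow(A, 2))) (Function('E')(A) = Add(Add(Pow(A, 2), Pow(A, 2)), -2) = Add(Mul(2, Pow(A, 2)), -2) = Add(-2, Mul(2, Pow(A, 2))))
Q = -7242
V = 38 (V = Add(Add(63, Add(-2, Mul(2, Pow(4, 2)))), -55) = Add(Add(63, Add(-2, Mul(2, 16))), -55) = Add(Add(63, Add(-2, 32)), -55) = Add(Add(63, 30), -55) = Add(93, -55) = 38)
Function('C')(v) = Mul(Add(-29, v), Add(67, v)) (Function('C')(v) = Mul(Add(67, v), Add(-29, v)) = Mul(Add(-29, v), Add(67, v)))
Add(Function('C')(V), Mul(-1, Q)) = Add(Add(-1943, Pow(38, 2), Mul(38, 38)), Mul(-1, -7242)) = Add(Add(-1943, 1444, 1444), 7242) = Add(945, 7242) = 8187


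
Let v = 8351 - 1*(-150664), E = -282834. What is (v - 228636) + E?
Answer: -352455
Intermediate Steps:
v = 159015 (v = 8351 + 150664 = 159015)
(v - 228636) + E = (159015 - 228636) - 282834 = -69621 - 282834 = -352455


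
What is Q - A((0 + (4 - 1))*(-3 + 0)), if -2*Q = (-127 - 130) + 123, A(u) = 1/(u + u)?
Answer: 1207/18 ≈ 67.056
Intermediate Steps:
A(u) = 1/(2*u)
Q = 67 (Q = -((-127 - 130) + 123)/2 = -(-257 + 123)/2 = -½*(-134) = 67)
Q - A((0 + (4 - 1))*(-3 + 0)) = 67 - 1/(2*((0 + (4 - 1))*(-3 + 0))) = 67 - 1/(2*((0 + 3)*(-3))) = 67 - 1/(2*(3*(-3))) = 67 - 1/(2*(-9)) = 67 - (-1)/(2*9) = 67 - 1*(-1/18) = 67 + 1/18 = 1207/18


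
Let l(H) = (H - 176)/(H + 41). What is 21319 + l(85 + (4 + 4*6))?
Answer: 469009/22 ≈ 21319.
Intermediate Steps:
l(H) = (-176 + H)/(41 + H)
21319 + l(85 + (4 + 4*6)) = 21319 + (-176 + (85 + (4 + 4*6)))/(41 + (85 + (4 + 4*6))) = 21319 + (-176 + (85 + (4 + 24)))/(41 + (85 + (4 + 24))) = 21319 + (-176 + (85 + 28))/(41 + (85 + 28)) = 21319 + (-176 + 113)/(41 + 113) = 21319 - 63/154 = 21319 + (1/154)*(-63) = 21319 - 9/22 = 469009/22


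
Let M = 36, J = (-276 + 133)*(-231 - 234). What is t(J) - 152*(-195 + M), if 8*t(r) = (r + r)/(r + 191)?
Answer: 6446735487/266744 ≈ 24168.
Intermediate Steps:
J = 66495 (J = -143*(-465) = 66495)
t(r) = r/(4*(191 + r)) (t(r) = ((r + r)/(r + 191))/8 = ((2*r)/(191 + r))/8 = (2*r/(191 + r))/8 = r/(4*(191 + r)))
t(J) - 152*(-195 + M) = (1/4)*66495/(191 + 66495) - 152*(-195 + 36) = (1/4)*66495/66686 - 152*(-159) = (1/4)*66495*(1/66686) - 1*(-24168) = 66495/266744 + 24168 = 6446735487/266744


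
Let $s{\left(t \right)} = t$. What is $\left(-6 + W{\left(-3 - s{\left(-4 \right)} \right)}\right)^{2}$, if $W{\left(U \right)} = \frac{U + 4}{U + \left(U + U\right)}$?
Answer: $\frac{169}{9} \approx 18.778$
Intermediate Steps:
$W{\left(U \right)} = \frac{4 + U}{3 U}$ ($W{\left(U \right)} = \frac{4 + U}{U + 2 U} = \frac{4 + U}{3 U}$)
$\left(-6 + W{\left(-3 - s{\left(-4 \right)} \right)}\right)^{2} = \left(-6 + \frac{4 - -1}{3 \left(-3 - -4\right)}\right)^{2} = \left(-6 + \frac{4 + \left(-3 + 4\right)}{3 \left(-3 + 4\right)}\right)^{2} = \left(-6 + \frac{4 + 1}{3 \cdot 1}\right)^{2} = \left(-6 + \frac{1}{3} \cdot 1 \cdot 5\right)^{2} = \left(-6 + \frac{5}{3}\right)^{2} = \left(- \frac{13}{3}\right)^{2} = \frac{169}{9}$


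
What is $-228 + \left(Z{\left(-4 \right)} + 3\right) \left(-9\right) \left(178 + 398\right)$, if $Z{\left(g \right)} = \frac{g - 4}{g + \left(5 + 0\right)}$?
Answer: $25692$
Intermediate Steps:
$Z{\left(g \right)} = \frac{-4 + g}{5 + g}$ ($Z{\left(g \right)} = \frac{-4 + g}{g + 5} = \frac{-4 + g}{5 + g}$)
$-228 + \left(Z{\left(-4 \right)} + 3\right) \left(-9\right) \left(178 + 398\right) = -228 + \left(\frac{-4 - 4}{5 - 4} + 3\right) \left(-9\right) \left(178 + 398\right) = -228 + \left(1^{-1} \left(-8\right) + 3\right) \left(-9\right) 576 = -228 + \left(1 \left(-8\right) + 3\right) \left(-9\right) 576 = -228 + \left(-8 + 3\right) \left(-9\right) 576 = -228 + \left(-5\right) \left(-9\right) 576 = -228 + 45 \cdot 576 = -228 + 25920 = 25692$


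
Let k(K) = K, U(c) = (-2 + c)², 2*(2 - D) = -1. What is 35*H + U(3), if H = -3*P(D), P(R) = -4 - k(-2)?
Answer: 211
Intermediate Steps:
D = 5/2 (D = 2 - ½*(-1) = 2 + ½ = 5/2 ≈ 2.5000)
P(R) = -2 (P(R) = -4 - 1*(-2) = -4 + 2 = -2)
H = 6 (H = -3*(-2) = 6)
35*H + U(3) = 35*6 + (-2 + 3)² = 210 + 1² = 210 + 1 = 211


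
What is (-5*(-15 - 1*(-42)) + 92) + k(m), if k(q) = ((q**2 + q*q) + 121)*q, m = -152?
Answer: -7042051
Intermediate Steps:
k(q) = q*(121 + 2*q**2) (k(q) = ((q**2 + q**2) + 121)*q = (2*q**2 + 121)*q = (121 + 2*q**2)*q = q*(121 + 2*q**2))
(-5*(-15 - 1*(-42)) + 92) + k(m) = (-5*(-15 - 1*(-42)) + 92) - 152*(121 + 2*(-152)**2) = (-5*(-15 + 42) + 92) - 152*(121 + 2*23104) = (-5*27 + 92) - 152*(121 + 46208) = (-135 + 92) - 152*46329 = -43 - 7042008 = -7042051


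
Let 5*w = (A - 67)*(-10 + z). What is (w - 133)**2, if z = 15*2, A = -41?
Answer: 319225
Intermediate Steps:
z = 30
w = -432 (w = ((-41 - 67)*(-10 + 30))/5 = (-108*20)/5 = (1/5)*(-2160) = -432)
(w - 133)**2 = (-432 - 133)**2 = (-565)**2 = 319225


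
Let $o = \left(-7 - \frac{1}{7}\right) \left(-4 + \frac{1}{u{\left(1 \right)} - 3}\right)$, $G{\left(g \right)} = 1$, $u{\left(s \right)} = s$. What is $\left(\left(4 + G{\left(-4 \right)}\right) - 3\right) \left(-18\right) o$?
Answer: $- \frac{8100}{7} \approx -1157.1$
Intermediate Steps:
$o = \frac{225}{7}$ ($o = \left(-7 - \frac{1}{7}\right) \left(-4 + \frac{1}{1 - 3}\right) = \left(-7 - \frac{1}{7}\right) \left(-4 + \frac{1}{-2}\right) = \left(-7 - \frac{1}{7}\right) \left(-4 - \frac{1}{2}\right) = \left(- \frac{50}{7}\right) \left(- \frac{9}{2}\right) = \frac{225}{7} \approx 32.143$)
$\left(\left(4 + G{\left(-4 \right)}\right) - 3\right) \left(-18\right) o = \left(\left(4 + 1\right) - 3\right) \left(-18\right) \frac{225}{7} = \left(5 - 3\right) \left(-18\right) \frac{225}{7} = 2 \left(-18\right) \frac{225}{7} = \left(-36\right) \frac{225}{7} = - \frac{8100}{7}$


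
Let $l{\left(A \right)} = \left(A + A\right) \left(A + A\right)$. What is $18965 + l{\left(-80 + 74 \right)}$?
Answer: $19109$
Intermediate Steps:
$l{\left(A \right)} = 4 A^{2}$ ($l{\left(A \right)} = 2 A 2 A = 4 A^{2}$)
$18965 + l{\left(-80 + 74 \right)} = 18965 + 4 \left(-80 + 74\right)^{2} = 18965 + 4 \left(-6\right)^{2} = 18965 + 4 \cdot 36 = 18965 + 144 = 19109$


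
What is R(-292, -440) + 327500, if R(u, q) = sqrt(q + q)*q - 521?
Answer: 326979 - 1760*I*sqrt(55) ≈ 3.2698e+5 - 13053.0*I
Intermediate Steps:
R(u, q) = -521 + sqrt(2)*q**(3/2) (R(u, q) = sqrt(2*q)*q - 521 = (sqrt(2)*sqrt(q))*q - 521 = sqrt(2)*q**(3/2) - 521 = -521 + sqrt(2)*q**(3/2))
R(-292, -440) + 327500 = (-521 + sqrt(2)*(-440)**(3/2)) + 327500 = (-521 + sqrt(2)*(-880*I*sqrt(110))) + 327500 = (-521 - 1760*I*sqrt(55)) + 327500 = 326979 - 1760*I*sqrt(55)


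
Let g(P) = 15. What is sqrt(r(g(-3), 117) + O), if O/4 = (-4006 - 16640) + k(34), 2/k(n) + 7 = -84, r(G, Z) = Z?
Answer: I*sqrt(682909955)/91 ≈ 287.17*I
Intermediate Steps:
k(n) = -2/91 (k(n) = 2/(-7 - 84) = 2/(-91) = 2*(-1/91) = -2/91)
O = -7515152/91 (O = 4*((-4006 - 16640) - 2/91) = 4*(-20646 - 2/91) = 4*(-1878788/91) = -7515152/91 ≈ -82584.)
sqrt(r(g(-3), 117) + O) = sqrt(117 - 7515152/91) = sqrt(-7504505/91) = I*sqrt(682909955)/91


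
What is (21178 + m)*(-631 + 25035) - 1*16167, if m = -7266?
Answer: 339492281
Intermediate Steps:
(21178 + m)*(-631 + 25035) - 1*16167 = (21178 - 7266)*(-631 + 25035) - 1*16167 = 13912*24404 - 16167 = 339508448 - 16167 = 339492281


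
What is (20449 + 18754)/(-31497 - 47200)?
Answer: -39203/78697 ≈ -0.49815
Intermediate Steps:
(20449 + 18754)/(-31497 - 47200) = 39203/(-78697) = 39203*(-1/78697) = -39203/78697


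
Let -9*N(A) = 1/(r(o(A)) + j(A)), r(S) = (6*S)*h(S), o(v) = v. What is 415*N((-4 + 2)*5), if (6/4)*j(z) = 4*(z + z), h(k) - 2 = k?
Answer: -83/768 ≈ -0.10807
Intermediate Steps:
h(k) = 2 + k
r(S) = 6*S*(2 + S) (r(S) = (6*S)*(2 + S) = 6*S*(2 + S))
j(z) = 16*z/3 (j(z) = 2*(4*(z + z))/3 = 2*(4*(2*z))/3 = 2*(8*z)/3 = 16*z/3)
N(A) = -1/(9*(16*A/3 + 6*A*(2 + A))) (N(A) = -1/(9*(6*A*(2 + A) + 16*A/3)) = -1/(9*(16*A/3 + 6*A*(2 + A))))
415*N((-4 + 2)*5) = 415*(-1/(6*((-4 + 2)*5)*(26 + 9*((-4 + 2)*5)))) = 415*(-1/(6*((-2*5))*(26 + 9*(-2*5)))) = 415*(-⅙/(-10*(26 + 9*(-10)))) = 415*(-⅙*(-⅒)/(26 - 90)) = 415*(-⅙*(-⅒)/(-64)) = 415*(-⅙*(-⅒)*(-1/64)) = 415*(-1/3840) = -83/768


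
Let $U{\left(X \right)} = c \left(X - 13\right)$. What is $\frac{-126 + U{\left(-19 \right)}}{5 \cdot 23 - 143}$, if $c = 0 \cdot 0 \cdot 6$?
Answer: $\frac{9}{2} \approx 4.5$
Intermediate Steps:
$c = 0$ ($c = 0 \cdot 6 = 0$)
$U{\left(X \right)} = 0$ ($U{\left(X \right)} = 0 \left(X - 13\right) = 0 \left(-13 + X\right) = 0$)
$\frac{-126 + U{\left(-19 \right)}}{5 \cdot 23 - 143} = \frac{-126 + 0}{5 \cdot 23 - 143} = - \frac{126}{115 - 143} = - \frac{126}{-28} = \left(-126\right) \left(- \frac{1}{28}\right) = \frac{9}{2}$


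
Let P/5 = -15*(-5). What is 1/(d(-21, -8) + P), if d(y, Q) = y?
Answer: 1/354 ≈ 0.0028249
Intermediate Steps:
P = 375 (P = 5*(-15*(-5)) = 5*75 = 375)
1/(d(-21, -8) + P) = 1/(-21 + 375) = 1/354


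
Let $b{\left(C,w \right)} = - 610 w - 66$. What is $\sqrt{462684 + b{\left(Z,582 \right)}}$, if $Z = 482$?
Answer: $\sqrt{107598} \approx 328.02$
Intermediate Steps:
$b{\left(C,w \right)} = -66 - 610 w$
$\sqrt{462684 + b{\left(Z,582 \right)}} = \sqrt{462684 - 355086} = \sqrt{107598}$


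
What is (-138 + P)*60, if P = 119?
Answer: -1140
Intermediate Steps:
(-138 + P)*60 = (-138 + 119)*60 = -19*60 = -1140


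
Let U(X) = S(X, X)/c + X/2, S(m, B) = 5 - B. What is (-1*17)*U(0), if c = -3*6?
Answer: 85/18 ≈ 4.7222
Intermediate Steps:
c = -18
U(X) = -5/18 + 5*X/9 (U(X) = (5 - X)/(-18) + X/2 = (5 - X)*(-1/18) + X*(½) = (-5/18 + X/18) + X/2 = -5/18 + 5*X/9)
(-1*17)*U(0) = (-1*17)*(-5/18 + (5/9)*0) = -17*(-5/18 + 0) = -17*(-5/18) = 85/18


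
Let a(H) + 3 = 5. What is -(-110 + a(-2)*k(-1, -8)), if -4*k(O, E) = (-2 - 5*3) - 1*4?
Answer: 199/2 ≈ 99.500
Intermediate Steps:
a(H) = 2 (a(H) = -3 + 5 = 2)
k(O, E) = 21/4 (k(O, E) = -((-2 - 5*3) - 1*4)/4 = -((-2 - 15) - 4)/4 = -(-17 - 4)/4 = -¼*(-21) = 21/4)
-(-110 + a(-2)*k(-1, -8)) = -(-110 + 2*(21/4)) = -(-110 + 21/2) = -1*(-199/2) = 199/2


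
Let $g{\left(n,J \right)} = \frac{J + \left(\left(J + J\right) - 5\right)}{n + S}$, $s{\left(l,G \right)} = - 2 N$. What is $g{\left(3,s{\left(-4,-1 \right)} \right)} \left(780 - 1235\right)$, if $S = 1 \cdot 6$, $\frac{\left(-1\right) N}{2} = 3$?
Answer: $- \frac{14105}{9} \approx -1567.2$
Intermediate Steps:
$N = -6$ ($N = \left(-2\right) 3 = -6$)
$s{\left(l,G \right)} = 12$ ($s{\left(l,G \right)} = \left(-2\right) \left(-6\right) = 12$)
$S = 6$
$g{\left(n,J \right)} = \frac{-5 + 3 J}{6 + n}$ ($g{\left(n,J \right)} = \frac{J + \left(\left(J + J\right) - 5\right)}{n + 6} = \frac{J + \left(2 J - 5\right)}{6 + n} = \frac{J + \left(-5 + 2 J\right)}{6 + n} = \frac{-5 + 3 J}{6 + n}$)
$g{\left(3,s{\left(-4,-1 \right)} \right)} \left(780 - 1235\right) = \frac{-5 + 3 \cdot 12}{6 + 3} \left(780 - 1235\right) = \frac{-5 + 36}{9} \left(780 - 1235\right) = \frac{1}{9} \cdot 31 \left(-455\right) = \frac{31}{9} \left(-455\right) = - \frac{14105}{9}$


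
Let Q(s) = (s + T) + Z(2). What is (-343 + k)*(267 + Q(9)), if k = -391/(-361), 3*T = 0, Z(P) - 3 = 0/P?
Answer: -34437528/361 ≈ -95395.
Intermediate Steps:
Z(P) = 3 (Z(P) = 3 + 0/P = 3 + 0 = 3)
T = 0 (T = (⅓)*0 = 0)
Q(s) = 3 + s (Q(s) = (s + 0) + 3 = s + 3 = 3 + s)
k = 391/361 (k = -391*(-1/361) = 391/361 ≈ 1.0831)
(-343 + k)*(267 + Q(9)) = (-343 + 391/361)*(267 + (3 + 9)) = -123432*(267 + 12)/361 = -123432/361*279 = -34437528/361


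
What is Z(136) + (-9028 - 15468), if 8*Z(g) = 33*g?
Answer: -23935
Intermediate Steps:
Z(g) = 33*g/8 (Z(g) = (33*g)/8 = 33*g/8)
Z(136) + (-9028 - 15468) = (33/8)*136 + (-9028 - 15468) = 561 - 24496 = -23935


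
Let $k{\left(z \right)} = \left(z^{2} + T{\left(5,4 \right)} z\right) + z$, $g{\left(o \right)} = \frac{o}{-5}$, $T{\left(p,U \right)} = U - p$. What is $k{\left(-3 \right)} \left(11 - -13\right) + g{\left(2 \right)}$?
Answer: $\frac{1078}{5} \approx 215.6$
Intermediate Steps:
$g{\left(o \right)} = - \frac{o}{5}$ ($g{\left(o \right)} = o \left(- \frac{1}{5}\right) = - \frac{o}{5}$)
$k{\left(z \right)} = z^{2}$ ($k{\left(z \right)} = \left(z^{2} + \left(4 - 5\right) z\right) + z = \left(z^{2} - z\right) + z = z^{2}$)
$k{\left(-3 \right)} \left(11 - -13\right) + g{\left(2 \right)} = \left(-3\right)^{2} \left(11 - -13\right) - \frac{2}{5} = 9 \left(11 + 13\right) - \frac{2}{5} = 9 \cdot 24 - \frac{2}{5} = 216 - \frac{2}{5} = \frac{1078}{5}$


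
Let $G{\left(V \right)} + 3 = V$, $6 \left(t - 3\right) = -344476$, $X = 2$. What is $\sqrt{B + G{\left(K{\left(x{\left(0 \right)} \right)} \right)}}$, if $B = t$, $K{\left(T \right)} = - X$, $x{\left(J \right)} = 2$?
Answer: $\frac{34 i \sqrt{447}}{3} \approx 239.61 i$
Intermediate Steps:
$t = - \frac{172229}{3}$ ($t = 3 + \frac{1}{6} \left(-344476\right) = 3 - \frac{172238}{3} = - \frac{172229}{3} \approx -57410.0$)
$K{\left(T \right)} = -2$ ($K{\left(T \right)} = \left(-1\right) 2 = -2$)
$G{\left(V \right)} = -3 + V$
$B = - \frac{172229}{3} \approx -57410.0$
$\sqrt{B + G{\left(K{\left(x{\left(0 \right)} \right)} \right)}} = \sqrt{- \frac{172229}{3} - 5} = \sqrt{- \frac{172244}{3}} = \frac{34 i \sqrt{447}}{3}$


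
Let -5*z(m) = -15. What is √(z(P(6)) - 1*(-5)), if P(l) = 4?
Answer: 2*√2 ≈ 2.8284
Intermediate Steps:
z(m) = 3 (z(m) = -⅕*(-15) = 3)
√(z(P(6)) - 1*(-5)) = √(3 - 1*(-5)) = √(3 + 5) = √8 = 2*√2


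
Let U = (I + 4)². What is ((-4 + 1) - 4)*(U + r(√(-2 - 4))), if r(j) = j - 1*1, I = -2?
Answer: -21 - 7*I*√6 ≈ -21.0 - 17.146*I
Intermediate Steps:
r(j) = -1 + j (r(j) = j - 1 = -1 + j)
U = 4 (U = (-2 + 4)² = 2² = 4)
((-4 + 1) - 4)*(U + r(√(-2 - 4))) = ((-4 + 1) - 4)*(4 + (-1 + √(-2 - 4))) = (-3 - 4)*(4 + (-1 + √(-6))) = -7*(4 + (-1 + I*√6)) = -7*(3 + I*√6) = -21 - 7*I*√6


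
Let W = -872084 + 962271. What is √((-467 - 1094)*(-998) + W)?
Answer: √1648065 ≈ 1283.8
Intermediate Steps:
W = 90187
√((-467 - 1094)*(-998) + W) = √((-467 - 1094)*(-998) + 90187) = √(-1561*(-998) + 90187) = √(1557878 + 90187) = √1648065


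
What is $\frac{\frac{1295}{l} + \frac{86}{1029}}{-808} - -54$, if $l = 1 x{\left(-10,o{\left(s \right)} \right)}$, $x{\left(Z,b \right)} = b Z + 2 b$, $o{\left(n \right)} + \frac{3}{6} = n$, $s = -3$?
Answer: $\frac{179398603}{3325728} \approx 53.943$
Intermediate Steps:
$o{\left(n \right)} = - \frac{1}{2} + n$
$x{\left(Z,b \right)} = 2 b + Z b$ ($x{\left(Z,b \right)} = Z b + 2 b = 2 b + Z b$)
$l = 28$ ($l = 1 \left(- \frac{1}{2} - 3\right) \left(2 - 10\right) = 1 \left(\left(- \frac{7}{2}\right) \left(-8\right)\right) = 1 \cdot 28 = 28$)
$\frac{\frac{1295}{l} + \frac{86}{1029}}{-808} - -54 = \frac{\frac{1295}{28} + \frac{86}{1029}}{-808} - -54 = \left(1295 \cdot \frac{1}{28} + 86 \cdot \frac{1}{1029}\right) \left(- \frac{1}{808}\right) + 54 = \left(\frac{185}{4} + \frac{86}{1029}\right) \left(- \frac{1}{808}\right) + 54 = \frac{190709}{4116} \left(- \frac{1}{808}\right) + 54 = - \frac{190709}{3325728} + 54 = \frac{179398603}{3325728}$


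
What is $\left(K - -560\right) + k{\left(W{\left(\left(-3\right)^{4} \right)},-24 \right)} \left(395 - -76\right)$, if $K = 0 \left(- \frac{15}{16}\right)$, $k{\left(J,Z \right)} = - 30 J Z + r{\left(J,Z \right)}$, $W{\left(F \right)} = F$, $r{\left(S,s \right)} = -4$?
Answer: $27467396$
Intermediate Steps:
$k{\left(J,Z \right)} = -4 - 30 J Z$ ($k{\left(J,Z \right)} = - 30 J Z - 4 = -4 - 30 J Z$)
$K = 0$ ($K = 0 \left(\left(-15\right) \frac{1}{16}\right) = 0 \left(- \frac{15}{16}\right) = 0$)
$\left(K - -560\right) + k{\left(W{\left(\left(-3\right)^{4} \right)},-24 \right)} \left(395 - -76\right) = \left(0 - -560\right) + \left(-4 - 30 \left(-3\right)^{4} \left(-24\right)\right) \left(395 - -76\right) = \left(0 + 560\right) + \left(-4 - 2430 \left(-24\right)\right) \left(395 + 76\right) = 560 + \left(-4 + 58320\right) 471 = 560 + 58316 \cdot 471 = 560 + 27466836 = 27467396$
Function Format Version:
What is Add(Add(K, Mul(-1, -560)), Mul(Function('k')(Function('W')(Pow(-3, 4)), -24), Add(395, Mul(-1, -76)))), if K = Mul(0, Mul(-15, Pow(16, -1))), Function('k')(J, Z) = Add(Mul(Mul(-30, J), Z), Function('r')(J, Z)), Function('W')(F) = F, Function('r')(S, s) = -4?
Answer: 27467396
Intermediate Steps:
Function('k')(J, Z) = Add(-4, Mul(-30, J, Z)) (Function('k')(J, Z) = Add(Mul(Mul(-30, J), Z), -4) = Add(Mul(-30, J, Z), -4) = Add(-4, Mul(-30, J, Z)))
K = 0 (K = Mul(0, Mul(-15, Rational(1, 16))) = Mul(0, Rational(-15, 16)) = 0)
Add(Add(K, Mul(-1, -560)), Mul(Function('k')(Function('W')(Pow(-3, 4)), -24), Add(395, Mul(-1, -76)))) = Add(Add(0, Mul(-1, -560)), Mul(Add(-4, Mul(-30, Pow(-3, 4), -24)), Add(395, Mul(-1, -76)))) = Add(Add(0, 560), Mul(Add(-4, Mul(-30, 81, -24)), Add(395, 76))) = Add(560, Mul(Add(-4, 58320), 471)) = Add(560, Mul(58316, 471)) = Add(560, 27466836) = 27467396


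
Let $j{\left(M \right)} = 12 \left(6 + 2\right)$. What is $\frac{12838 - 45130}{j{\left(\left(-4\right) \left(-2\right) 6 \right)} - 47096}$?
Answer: $\frac{8073}{11750} \approx 0.68706$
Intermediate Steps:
$j{\left(M \right)} = 96$ ($j{\left(M \right)} = 12 \cdot 8 = 96$)
$\frac{12838 - 45130}{j{\left(\left(-4\right) \left(-2\right) 6 \right)} - 47096} = \frac{12838 - 45130}{96 - 47096} = - \frac{32292}{-47000} = \left(-32292\right) \left(- \frac{1}{47000}\right) = \frac{8073}{11750}$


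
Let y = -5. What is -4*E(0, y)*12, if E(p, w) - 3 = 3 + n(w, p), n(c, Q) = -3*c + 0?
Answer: -1008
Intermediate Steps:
n(c, Q) = -3*c
E(p, w) = 6 - 3*w (E(p, w) = 3 + (3 - 3*w) = 6 - 3*w)
-4*E(0, y)*12 = -4*(6 - 3*(-5))*12 = -4*(6 + 15)*12 = -4*21*12 = -84*12 = -1008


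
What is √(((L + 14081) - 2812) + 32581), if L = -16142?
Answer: 2*√6927 ≈ 166.46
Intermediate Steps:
√(((L + 14081) - 2812) + 32581) = √(((-16142 + 14081) - 2812) + 32581) = √((-2061 - 2812) + 32581) = √(-4873 + 32581) = √27708 = 2*√6927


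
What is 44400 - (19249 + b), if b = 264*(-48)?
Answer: 37823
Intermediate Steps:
b = -12672
44400 - (19249 + b) = 44400 - (19249 - 12672) = 44400 - 1*6577 = 44400 - 6577 = 37823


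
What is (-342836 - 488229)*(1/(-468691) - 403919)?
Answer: 157331574582931950/468691 ≈ 3.3568e+11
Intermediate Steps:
(-342836 - 488229)*(1/(-468691) - 403919) = -831065*(-1/468691 - 403919) = -831065*(-189313200030/468691) = 157331574582931950/468691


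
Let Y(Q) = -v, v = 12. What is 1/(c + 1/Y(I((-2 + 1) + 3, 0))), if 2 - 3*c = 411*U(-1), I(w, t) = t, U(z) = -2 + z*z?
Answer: 12/1651 ≈ 0.0072683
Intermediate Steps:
U(z) = -2 + z**2
Y(Q) = -12 (Y(Q) = -1*12 = -12)
c = 413/3 (c = 2/3 - 137*(-2 + (-1)**2) = 2/3 - 137*(-2 + 1) = 2/3 - 137*(-1) = 2/3 - 1/3*(-411) = 2/3 + 137 = 413/3 ≈ 137.67)
1/(c + 1/Y(I((-2 + 1) + 3, 0))) = 1/(413/3 + 1/(-12)) = 1/(413/3 - 1/12) = 1/(1651/12) = 12/1651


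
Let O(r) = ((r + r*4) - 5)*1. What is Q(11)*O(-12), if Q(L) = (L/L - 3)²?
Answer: -260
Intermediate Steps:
Q(L) = 4 (Q(L) = (1 - 3)² = (-2)² = 4)
O(r) = -5 + 5*r (O(r) = ((r + 4*r) - 5)*1 = (5*r - 5)*1 = (-5 + 5*r)*1 = -5 + 5*r)
Q(11)*O(-12) = 4*(-5 + 5*(-12)) = 4*(-5 - 60) = 4*(-65) = -260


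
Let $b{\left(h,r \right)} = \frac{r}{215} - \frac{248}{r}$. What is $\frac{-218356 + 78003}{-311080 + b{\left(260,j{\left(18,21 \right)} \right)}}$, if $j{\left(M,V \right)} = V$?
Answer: $\frac{633693795}{1404579079} \approx 0.45116$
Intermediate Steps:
$b{\left(h,r \right)} = - \frac{248}{r} + \frac{r}{215}$ ($b{\left(h,r \right)} = r \frac{1}{215} - \frac{248}{r} = \frac{r}{215} - \frac{248}{r} = - \frac{248}{r} + \frac{r}{215}$)
$\frac{-218356 + 78003}{-311080 + b{\left(260,j{\left(18,21 \right)} \right)}} = \frac{-218356 + 78003}{-311080 + \left(- \frac{248}{21} + \frac{1}{215} \cdot 21\right)} = - \frac{140353}{-311080 + \left(\left(-248\right) \frac{1}{21} + \frac{21}{215}\right)} = - \frac{140353}{-311080 + \left(- \frac{248}{21} + \frac{21}{215}\right)} = - \frac{140353}{-311080 - \frac{52879}{4515}} = - \frac{140353}{- \frac{1404579079}{4515}} = \left(-140353\right) \left(- \frac{4515}{1404579079}\right) = \frac{633693795}{1404579079}$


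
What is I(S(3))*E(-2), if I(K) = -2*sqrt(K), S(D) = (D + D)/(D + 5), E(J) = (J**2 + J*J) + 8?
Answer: -16*sqrt(3) ≈ -27.713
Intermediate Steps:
E(J) = 8 + 2*J**2 (E(J) = (J**2 + J**2) + 8 = 2*J**2 + 8 = 8 + 2*J**2)
S(D) = 2*D/(5 + D) (S(D) = (2*D)/(5 + D) = 2*D/(5 + D))
I(S(3))*E(-2) = (-2*sqrt(6)/sqrt(5 + 3))*(8 + 2*(-2)**2) = (-2*sqrt(3)/2)*(8 + 2*4) = (-2*sqrt(3)/2)*(8 + 8) = -sqrt(3)*16 = -16*sqrt(3)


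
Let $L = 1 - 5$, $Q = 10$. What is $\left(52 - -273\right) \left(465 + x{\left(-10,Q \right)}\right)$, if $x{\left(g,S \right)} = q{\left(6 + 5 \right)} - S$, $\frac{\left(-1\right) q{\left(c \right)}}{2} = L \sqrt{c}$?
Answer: $147875 + 2600 \sqrt{11} \approx 1.565 \cdot 10^{5}$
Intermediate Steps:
$L = -4$ ($L = 1 - 5 = -4$)
$q{\left(c \right)} = 8 \sqrt{c}$ ($q{\left(c \right)} = - 2 \left(- 4 \sqrt{c}\right) = 8 \sqrt{c}$)
$x{\left(g,S \right)} = - S + 8 \sqrt{11}$ ($x{\left(g,S \right)} = 8 \sqrt{6 + 5} - S = 8 \sqrt{11} - S = - S + 8 \sqrt{11}$)
$\left(52 - -273\right) \left(465 + x{\left(-10,Q \right)}\right) = \left(52 - -273\right) \left(465 + \left(\left(-1\right) 10 + 8 \sqrt{11}\right)\right) = \left(52 + 273\right) \left(465 - \left(10 - 8 \sqrt{11}\right)\right) = 325 \left(455 + 8 \sqrt{11}\right) = 147875 + 2600 \sqrt{11}$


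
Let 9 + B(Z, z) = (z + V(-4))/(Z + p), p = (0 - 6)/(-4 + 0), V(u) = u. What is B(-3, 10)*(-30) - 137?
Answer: 253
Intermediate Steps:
p = 3/2 (p = -6/(-4) = -6*(-¼) = 3/2 ≈ 1.5000)
B(Z, z) = -9 + (-4 + z)/(3/2 + Z) (B(Z, z) = -9 + (z - 4)/(Z + 3/2) = -9 + (-4 + z)/(3/2 + Z))
B(-3, 10)*(-30) - 137 = ((-35 - 18*(-3) + 2*10)/(3 + 2*(-3)))*(-30) - 137 = ((-35 + 54 + 20)/(3 - 6))*(-30) - 137 = (39/(-3))*(-30) - 137 = -⅓*39*(-30) - 137 = -13*(-30) - 137 = 390 - 137 = 253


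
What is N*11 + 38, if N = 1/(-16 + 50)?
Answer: 1303/34 ≈ 38.324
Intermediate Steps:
N = 1/34 ≈ 0.029412
N*11 + 38 = (1/34)*11 + 38 = 11/34 + 38 = 1303/34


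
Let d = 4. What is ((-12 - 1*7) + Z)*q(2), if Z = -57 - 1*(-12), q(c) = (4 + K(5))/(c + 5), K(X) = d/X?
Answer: -1536/35 ≈ -43.886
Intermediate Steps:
K(X) = 4/X
q(c) = 24/(5*(5 + c)) (q(c) = (4 + 4/5)/(c + 5) = (4 + 4*(⅕))/(5 + c) = (4 + ⅘)/(5 + c) = 24/(5*(5 + c)))
Z = -45 (Z = -57 + 12 = -45)
((-12 - 1*7) + Z)*q(2) = ((-12 - 1*7) - 45)*(24/(5*(5 + 2))) = ((-12 - 7) - 45)*((24/5)/7) = (-19 - 45)*((24/5)*(⅐)) = -64*24/35 = -1536/35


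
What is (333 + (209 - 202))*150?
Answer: 51000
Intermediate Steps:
(333 + (209 - 202))*150 = (333 + 7)*150 = 340*150 = 51000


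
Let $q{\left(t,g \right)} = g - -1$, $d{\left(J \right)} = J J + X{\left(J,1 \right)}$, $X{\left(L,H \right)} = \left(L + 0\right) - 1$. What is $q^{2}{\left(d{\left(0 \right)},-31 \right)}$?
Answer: $900$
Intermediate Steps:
$X{\left(L,H \right)} = -1 + L$ ($X{\left(L,H \right)} = L - 1 = -1 + L$)
$d{\left(J \right)} = -1 + J + J^{2}$ ($d{\left(J \right)} = J J + \left(-1 + J\right) = J^{2} + \left(-1 + J\right) = -1 + J + J^{2}$)
$q{\left(t,g \right)} = 1 + g$ ($q{\left(t,g \right)} = g + 1 = 1 + g$)
$q^{2}{\left(d{\left(0 \right)},-31 \right)} = \left(1 - 31\right)^{2} = \left(-30\right)^{2} = 900$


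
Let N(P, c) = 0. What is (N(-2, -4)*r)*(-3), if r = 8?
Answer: 0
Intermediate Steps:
(N(-2, -4)*r)*(-3) = (0*8)*(-3) = 0*(-3) = 0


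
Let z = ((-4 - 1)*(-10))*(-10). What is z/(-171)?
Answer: 500/171 ≈ 2.9240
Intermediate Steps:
z = -500 (z = -5*(-10)*(-10) = 50*(-10) = -500)
z/(-171) = -500/(-171) = -500*(-1/171) = 500/171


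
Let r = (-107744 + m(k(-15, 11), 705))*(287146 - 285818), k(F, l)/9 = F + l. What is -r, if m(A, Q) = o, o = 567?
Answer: 142331056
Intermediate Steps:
k(F, l) = 9*F + 9*l (k(F, l) = 9*(F + l) = 9*F + 9*l)
m(A, Q) = 567
r = -142331056 (r = (-107744 + 567)*(287146 - 285818) = -107177*1328 = -142331056)
-r = -1*(-142331056) = 142331056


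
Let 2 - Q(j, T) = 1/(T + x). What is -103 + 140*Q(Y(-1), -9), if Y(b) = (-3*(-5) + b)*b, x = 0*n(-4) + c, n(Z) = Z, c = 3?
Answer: 601/3 ≈ 200.33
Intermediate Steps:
x = 3 (x = 0*(-4) + 3 = 0 + 3 = 3)
Y(b) = b*(15 + b) (Y(b) = (15 + b)*b = b*(15 + b))
Q(j, T) = 2 - 1/(3 + T) (Q(j, T) = 2 - 1/(T + 3) = 2 - 1/(3 + T))
-103 + 140*Q(Y(-1), -9) = -103 + 140*((5 + 2*(-9))/(3 - 9)) = -103 + 140*((5 - 18)/(-6)) = -103 + 140*(-1/6*(-13)) = -103 + 140*(13/6) = -103 + 910/3 = 601/3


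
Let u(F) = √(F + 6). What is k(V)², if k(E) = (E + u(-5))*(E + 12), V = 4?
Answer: 6400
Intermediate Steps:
u(F) = √(6 + F)
k(E) = (1 + E)*(12 + E) (k(E) = (E + √(6 - 5))*(E + 12) = (E + √1)*(12 + E) = (E + 1)*(12 + E) = (1 + E)*(12 + E))
k(V)² = (12 + 4² + 13*4)² = (12 + 16 + 52)² = 80² = 6400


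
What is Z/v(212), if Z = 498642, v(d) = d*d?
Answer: 249321/22472 ≈ 11.095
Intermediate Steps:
v(d) = d²
Z/v(212) = 498642/(212²) = 498642/44944 = 498642*(1/44944) = 249321/22472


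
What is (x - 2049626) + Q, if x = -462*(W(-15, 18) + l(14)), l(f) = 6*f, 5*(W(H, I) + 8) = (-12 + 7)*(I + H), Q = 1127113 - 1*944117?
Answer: -1900356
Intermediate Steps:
Q = 182996 (Q = 1127113 - 944117 = 182996)
W(H, I) = -8 - H - I (W(H, I) = -8 + ((-12 + 7)*(I + H))/5 = -8 + (-5*(H + I))/5 = -8 + (-5*H - 5*I)/5 = -8 + (-H - I) = -8 - H - I)
x = -33726 (x = -462*((-8 - 1*(-15) - 1*18) + 6*14) = -462*((-8 + 15 - 18) + 84) = -462*(-11 + 84) = -462*73 = -33726)
(x - 2049626) + Q = (-33726 - 2049626) + 182996 = -2083352 + 182996 = -1900356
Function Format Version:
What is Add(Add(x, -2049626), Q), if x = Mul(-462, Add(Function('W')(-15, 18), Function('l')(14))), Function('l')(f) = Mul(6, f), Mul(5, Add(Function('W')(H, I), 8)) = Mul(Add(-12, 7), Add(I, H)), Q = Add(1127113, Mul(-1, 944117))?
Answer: -1900356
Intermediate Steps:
Q = 182996 (Q = Add(1127113, -944117) = 182996)
Function('W')(H, I) = Add(-8, Mul(-1, H), Mul(-1, I)) (Function('W')(H, I) = Add(-8, Mul(Rational(1, 5), Mul(Add(-12, 7), Add(I, H)))) = Add(-8, Mul(Rational(1, 5), Mul(-5, Add(H, I)))) = Add(-8, Mul(Rational(1, 5), Add(Mul(-5, H), Mul(-5, I)))) = Add(-8, Add(Mul(-1, H), Mul(-1, I))) = Add(-8, Mul(-1, H), Mul(-1, I)))
x = -33726 (x = Mul(-462, Add(Add(-8, Mul(-1, -15), Mul(-1, 18)), Mul(6, 14))) = Mul(-462, Add(Add(-8, 15, -18), 84)) = Mul(-462, Add(-11, 84)) = Mul(-462, 73) = -33726)
Add(Add(x, -2049626), Q) = Add(Add(-33726, -2049626), 182996) = Add(-2083352, 182996) = -1900356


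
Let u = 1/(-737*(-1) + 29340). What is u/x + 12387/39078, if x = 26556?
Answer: 549655793629/1734031566852 ≈ 0.31698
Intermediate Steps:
u = 1/30077 (u = 1/(737 + 29340) = 1/30077 ≈ 3.3248e-5)
u/x + 12387/39078 = (1/30077)/26556 + 12387/39078 = (1/30077)*(1/26556) + 12387*(1/39078) = 1/798724812 + 4129/13026 = 549655793629/1734031566852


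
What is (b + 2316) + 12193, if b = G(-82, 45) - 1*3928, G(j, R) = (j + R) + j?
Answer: 10462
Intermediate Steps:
G(j, R) = R + 2*j (G(j, R) = (R + j) + j = R + 2*j)
b = -4047 (b = (45 + 2*(-82)) - 1*3928 = (45 - 164) - 3928 = -119 - 3928 = -4047)
(b + 2316) + 12193 = (-4047 + 2316) + 12193 = -1731 + 12193 = 10462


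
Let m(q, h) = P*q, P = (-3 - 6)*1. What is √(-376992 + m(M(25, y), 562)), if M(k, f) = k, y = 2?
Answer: 9*I*√4657 ≈ 614.18*I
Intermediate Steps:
P = -9 (P = -9*1 = -9)
m(q, h) = -9*q
√(-376992 + m(M(25, y), 562)) = √(-376992 - 9*25) = √(-376992 - 225) = √(-377217) = 9*I*√4657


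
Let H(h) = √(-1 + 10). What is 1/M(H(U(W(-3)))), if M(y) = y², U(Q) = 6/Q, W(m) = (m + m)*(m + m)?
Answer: ⅑ ≈ 0.11111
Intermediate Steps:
W(m) = 4*m² (W(m) = (2*m)*(2*m) = 4*m²)
H(h) = 3 (H(h) = √9 = 3)
1/M(H(U(W(-3)))) = 1/(3²) = 1/9 = ⅑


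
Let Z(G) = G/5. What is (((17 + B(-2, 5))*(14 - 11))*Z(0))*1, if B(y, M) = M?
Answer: 0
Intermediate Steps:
Z(G) = G/5 (Z(G) = G*(⅕) = G/5)
(((17 + B(-2, 5))*(14 - 11))*Z(0))*1 = (((17 + 5)*(14 - 11))*((⅕)*0))*1 = ((22*3)*0)*1 = (66*0)*1 = 0*1 = 0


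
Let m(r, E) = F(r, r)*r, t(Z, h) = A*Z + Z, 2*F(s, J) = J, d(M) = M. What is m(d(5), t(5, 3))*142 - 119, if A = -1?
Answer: 1656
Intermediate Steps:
F(s, J) = J/2
t(Z, h) = 0 (t(Z, h) = -Z + Z = 0)
m(r, E) = r²/2 (m(r, E) = (r/2)*r = r²/2)
m(d(5), t(5, 3))*142 - 119 = ((½)*5²)*142 - 119 = ((½)*25)*142 - 119 = (25/2)*142 - 119 = 1775 - 119 = 1656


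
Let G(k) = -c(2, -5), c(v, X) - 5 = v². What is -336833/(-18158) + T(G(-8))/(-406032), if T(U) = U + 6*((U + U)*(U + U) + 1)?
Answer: 3255469809/175541168 ≈ 18.545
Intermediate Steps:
c(v, X) = 5 + v²
G(k) = -9 (G(k) = -(5 + 2²) = -(5 + 4) = -1*9 = -9)
T(U) = 6 + U + 24*U² (T(U) = U + 6*((2*U)*(2*U) + 1) = U + 6*(4*U² + 1) = U + 6*(1 + 4*U²) = U + (6 + 24*U²) = 6 + U + 24*U²)
-336833/(-18158) + T(G(-8))/(-406032) = -336833/(-18158) + (6 - 9 + 24*(-9)²)/(-406032) = -336833*(-1/18158) + (6 - 9 + 24*81)*(-1/406032) = 48119/2594 + (6 - 9 + 1944)*(-1/406032) = 48119/2594 + 1941*(-1/406032) = 48119/2594 - 647/135344 = 3255469809/175541168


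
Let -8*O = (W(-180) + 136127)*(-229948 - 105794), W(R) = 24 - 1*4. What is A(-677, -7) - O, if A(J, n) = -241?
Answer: -22855134001/4 ≈ -5.7138e+9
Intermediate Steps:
W(R) = 20 (W(R) = 24 - 4 = 20)
O = 22855133037/4 (O = -(20 + 136127)*(-229948 - 105794)/8 = -136147*(-335742)/8 = -⅛*(-45710266074) = 22855133037/4 ≈ 5.7138e+9)
A(-677, -7) - O = -241 - 1*22855133037/4 = -241 - 22855133037/4 = -22855134001/4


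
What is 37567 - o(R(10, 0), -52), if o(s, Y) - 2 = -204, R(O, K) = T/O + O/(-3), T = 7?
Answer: 37769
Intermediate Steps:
R(O, K) = 7/O - O/3 (R(O, K) = 7/O + O/(-3) = 7/O + O*(-⅓) = 7/O - O/3)
o(s, Y) = -202 (o(s, Y) = 2 - 204 = -202)
37567 - o(R(10, 0), -52) = 37567 - 1*(-202) = 37567 + 202 = 37769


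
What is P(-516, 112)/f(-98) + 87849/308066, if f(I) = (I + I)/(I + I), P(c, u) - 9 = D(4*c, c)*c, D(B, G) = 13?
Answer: -2063646285/308066 ≈ -6698.7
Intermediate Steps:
P(c, u) = 9 + 13*c
f(I) = 1 (f(I) = (2*I)/((2*I)) = (2*I)*(1/(2*I)) = 1)
P(-516, 112)/f(-98) + 87849/308066 = (9 + 13*(-516))/1 + 87849/308066 = (9 - 6708)*1 + 87849*(1/308066) = -6699*1 + 87849/308066 = -6699 + 87849/308066 = -2063646285/308066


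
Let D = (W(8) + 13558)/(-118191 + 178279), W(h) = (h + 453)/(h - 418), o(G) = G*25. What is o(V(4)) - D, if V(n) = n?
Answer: 2458049681/24636080 ≈ 99.774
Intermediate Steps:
o(G) = 25*G
W(h) = (453 + h)/(-418 + h)
D = 5558319/24636080 (D = ((453 + 8)/(-418 + 8) + 13558)/(-118191 + 178279) = (461/(-410) + 13558)/60088 = (-1/410*461 + 13558)*(1/60088) = (-461/410 + 13558)*(1/60088) = (5558319/410)*(1/60088) = 5558319/24636080 ≈ 0.22562)
o(V(4)) - D = 25*4 - 1*5558319/24636080 = 100 - 5558319/24636080 = 2458049681/24636080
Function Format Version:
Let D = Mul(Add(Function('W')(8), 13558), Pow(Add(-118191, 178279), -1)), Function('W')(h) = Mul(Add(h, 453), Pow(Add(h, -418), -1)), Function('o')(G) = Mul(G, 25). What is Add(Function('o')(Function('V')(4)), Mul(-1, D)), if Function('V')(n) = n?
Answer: Rational(2458049681, 24636080) ≈ 99.774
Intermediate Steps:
Function('o')(G) = Mul(25, G)
Function('W')(h) = Mul(Pow(Add(-418, h), -1), Add(453, h)) (Function('W')(h) = Mul(Add(453, h), Pow(Add(-418, h), -1)) = Mul(Pow(Add(-418, h), -1), Add(453, h)))
D = Rational(5558319, 24636080) (D = Mul(Add(Mul(Pow(Add(-418, 8), -1), Add(453, 8)), 13558), Pow(Add(-118191, 178279), -1)) = Mul(Add(Mul(Pow(-410, -1), 461), 13558), Pow(60088, -1)) = Mul(Add(Mul(Rational(-1, 410), 461), 13558), Rational(1, 60088)) = Mul(Add(Rational(-461, 410), 13558), Rational(1, 60088)) = Mul(Rational(5558319, 410), Rational(1, 60088)) = Rational(5558319, 24636080) ≈ 0.22562)
Add(Function('o')(Function('V')(4)), Mul(-1, D)) = Add(Mul(25, 4), Mul(-1, Rational(5558319, 24636080))) = Add(100, Rational(-5558319, 24636080)) = Rational(2458049681, 24636080)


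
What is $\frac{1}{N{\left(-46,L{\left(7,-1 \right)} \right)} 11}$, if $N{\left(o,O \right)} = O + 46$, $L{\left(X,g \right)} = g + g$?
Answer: $\frac{1}{484} \approx 0.0020661$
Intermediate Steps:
$L{\left(X,g \right)} = 2 g$
$N{\left(o,O \right)} = 46 + O$
$\frac{1}{N{\left(-46,L{\left(7,-1 \right)} \right)} 11} = \frac{1}{\left(46 + 2 \left(-1\right)\right) 11} = \frac{1}{\left(46 - 2\right) 11} = \frac{1}{44 \cdot 11} = \frac{1}{484}$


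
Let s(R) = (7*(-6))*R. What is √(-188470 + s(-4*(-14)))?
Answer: I*√190822 ≈ 436.83*I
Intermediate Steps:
s(R) = -42*R
√(-188470 + s(-4*(-14))) = √(-188470 - (-168)*(-14)) = √(-188470 - 42*56) = √(-188470 - 2352) = √(-190822) = I*√190822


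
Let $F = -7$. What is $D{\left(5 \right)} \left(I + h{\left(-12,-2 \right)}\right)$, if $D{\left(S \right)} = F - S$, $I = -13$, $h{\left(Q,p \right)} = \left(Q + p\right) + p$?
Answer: $348$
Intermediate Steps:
$h{\left(Q,p \right)} = Q + 2 p$
$D{\left(S \right)} = -7 - S$
$D{\left(5 \right)} \left(I + h{\left(-12,-2 \right)}\right) = \left(-7 - 5\right) \left(-13 + \left(-12 + 2 \left(-2\right)\right)\right) = \left(-7 - 5\right) \left(-13 - 16\right) = - 12 \left(-13 - 16\right) = \left(-12\right) \left(-29\right) = 348$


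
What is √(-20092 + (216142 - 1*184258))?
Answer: 4*√737 ≈ 108.59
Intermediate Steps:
√(-20092 + (216142 - 1*184258)) = √(-20092 + (216142 - 184258)) = √(-20092 + 31884) = √11792 = 4*√737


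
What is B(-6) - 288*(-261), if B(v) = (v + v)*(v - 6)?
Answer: 75312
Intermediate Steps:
B(v) = 2*v*(-6 + v) (B(v) = (2*v)*(-6 + v) = 2*v*(-6 + v))
B(-6) - 288*(-261) = 2*(-6)*(-6 - 6) - 288*(-261) = 2*(-6)*(-12) + 75168 = 144 + 75168 = 75312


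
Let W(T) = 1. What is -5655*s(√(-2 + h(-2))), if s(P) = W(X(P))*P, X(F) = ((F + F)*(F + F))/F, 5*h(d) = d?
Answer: -2262*I*√15 ≈ -8760.7*I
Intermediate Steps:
h(d) = d/5
X(F) = 4*F (X(F) = ((2*F)*(2*F))/F = (4*F²)/F = 4*F)
s(P) = P (s(P) = 1*P = P)
-5655*s(√(-2 + h(-2))) = -5655*√(-2 + (⅕)*(-2)) = -5655*√(-2 - ⅖) = -2262*I*√15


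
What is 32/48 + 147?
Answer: 443/3 ≈ 147.67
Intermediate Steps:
32/48 + 147 = (1/48)*32 + 147 = ⅔ + 147 = 443/3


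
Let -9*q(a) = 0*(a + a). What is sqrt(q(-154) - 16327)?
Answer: I*sqrt(16327) ≈ 127.78*I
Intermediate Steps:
q(a) = 0 (q(a) = -0*(a + a) = -0*2*a = -1/9*0 = 0)
sqrt(q(-154) - 16327) = sqrt(0 - 16327) = sqrt(-16327) = I*sqrt(16327)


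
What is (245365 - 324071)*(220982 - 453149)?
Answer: 18272935902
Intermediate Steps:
(245365 - 324071)*(220982 - 453149) = -78706*(-232167) = 18272935902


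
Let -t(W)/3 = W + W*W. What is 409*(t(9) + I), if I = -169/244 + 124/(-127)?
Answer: -3443157911/30988 ≈ -1.1111e+5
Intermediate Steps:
I = -51719/30988 (I = -169*1/244 + 124*(-1/127) = -169/244 - 124/127 = -51719/30988 ≈ -1.6690)
t(W) = -3*W - 3*W² (t(W) = -3*(W + W*W) = -3*(W + W²) = -3*W - 3*W²)
409*(t(9) + I) = 409*(-3*9*(1 + 9) - 51719/30988) = 409*(-3*9*10 - 51719/30988) = 409*(-270 - 51719/30988) = 409*(-8418479/30988) = -3443157911/30988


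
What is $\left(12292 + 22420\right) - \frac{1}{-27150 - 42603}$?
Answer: $\frac{2421266137}{69753} \approx 34712.0$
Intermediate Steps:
$\left(12292 + 22420\right) - \frac{1}{-27150 - 42603} = 34712 - \frac{1}{-69753} = 34712 - - \frac{1}{69753} = 34712 + \frac{1}{69753} = \frac{2421266137}{69753}$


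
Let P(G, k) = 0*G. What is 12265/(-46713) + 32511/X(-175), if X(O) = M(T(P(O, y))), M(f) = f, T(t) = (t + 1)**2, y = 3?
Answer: 1518674078/46713 ≈ 32511.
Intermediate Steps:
P(G, k) = 0
T(t) = (1 + t)**2
X(O) = 1 (X(O) = (1 + 0)**2 = 1**2 = 1)
12265/(-46713) + 32511/X(-175) = 12265/(-46713) + 32511/1 = 12265*(-1/46713) + 32511*1 = -12265/46713 + 32511 = 1518674078/46713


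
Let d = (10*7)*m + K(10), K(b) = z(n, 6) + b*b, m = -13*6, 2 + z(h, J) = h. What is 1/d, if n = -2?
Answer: -1/5364 ≈ -0.00018643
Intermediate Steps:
z(h, J) = -2 + h
m = -78
K(b) = -4 + b² (K(b) = (-2 - 2) + b*b = -4 + b²)
d = -5364 (d = (10*7)*(-78) + (-4 + 10²) = 70*(-78) + (-4 + 100) = -5460 + 96 = -5364)
1/d = 1/(-5364) = -1/5364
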